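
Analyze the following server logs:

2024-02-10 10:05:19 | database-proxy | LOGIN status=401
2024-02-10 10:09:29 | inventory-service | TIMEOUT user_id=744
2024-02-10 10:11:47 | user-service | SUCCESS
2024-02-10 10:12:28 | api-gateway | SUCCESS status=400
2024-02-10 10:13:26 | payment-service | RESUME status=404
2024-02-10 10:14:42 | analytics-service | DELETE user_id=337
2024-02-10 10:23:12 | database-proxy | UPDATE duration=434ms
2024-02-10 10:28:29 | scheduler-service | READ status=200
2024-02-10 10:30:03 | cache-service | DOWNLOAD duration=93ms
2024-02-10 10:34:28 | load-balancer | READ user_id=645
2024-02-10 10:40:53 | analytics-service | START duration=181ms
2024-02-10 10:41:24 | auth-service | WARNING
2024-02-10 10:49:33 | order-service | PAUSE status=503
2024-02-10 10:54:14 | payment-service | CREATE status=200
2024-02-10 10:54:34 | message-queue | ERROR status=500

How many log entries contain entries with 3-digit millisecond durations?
2

To find matching entries:

1. Pattern to match: entries with 3-digit millisecond durations
2. Scan each log entry for the pattern
3. Count matches: 2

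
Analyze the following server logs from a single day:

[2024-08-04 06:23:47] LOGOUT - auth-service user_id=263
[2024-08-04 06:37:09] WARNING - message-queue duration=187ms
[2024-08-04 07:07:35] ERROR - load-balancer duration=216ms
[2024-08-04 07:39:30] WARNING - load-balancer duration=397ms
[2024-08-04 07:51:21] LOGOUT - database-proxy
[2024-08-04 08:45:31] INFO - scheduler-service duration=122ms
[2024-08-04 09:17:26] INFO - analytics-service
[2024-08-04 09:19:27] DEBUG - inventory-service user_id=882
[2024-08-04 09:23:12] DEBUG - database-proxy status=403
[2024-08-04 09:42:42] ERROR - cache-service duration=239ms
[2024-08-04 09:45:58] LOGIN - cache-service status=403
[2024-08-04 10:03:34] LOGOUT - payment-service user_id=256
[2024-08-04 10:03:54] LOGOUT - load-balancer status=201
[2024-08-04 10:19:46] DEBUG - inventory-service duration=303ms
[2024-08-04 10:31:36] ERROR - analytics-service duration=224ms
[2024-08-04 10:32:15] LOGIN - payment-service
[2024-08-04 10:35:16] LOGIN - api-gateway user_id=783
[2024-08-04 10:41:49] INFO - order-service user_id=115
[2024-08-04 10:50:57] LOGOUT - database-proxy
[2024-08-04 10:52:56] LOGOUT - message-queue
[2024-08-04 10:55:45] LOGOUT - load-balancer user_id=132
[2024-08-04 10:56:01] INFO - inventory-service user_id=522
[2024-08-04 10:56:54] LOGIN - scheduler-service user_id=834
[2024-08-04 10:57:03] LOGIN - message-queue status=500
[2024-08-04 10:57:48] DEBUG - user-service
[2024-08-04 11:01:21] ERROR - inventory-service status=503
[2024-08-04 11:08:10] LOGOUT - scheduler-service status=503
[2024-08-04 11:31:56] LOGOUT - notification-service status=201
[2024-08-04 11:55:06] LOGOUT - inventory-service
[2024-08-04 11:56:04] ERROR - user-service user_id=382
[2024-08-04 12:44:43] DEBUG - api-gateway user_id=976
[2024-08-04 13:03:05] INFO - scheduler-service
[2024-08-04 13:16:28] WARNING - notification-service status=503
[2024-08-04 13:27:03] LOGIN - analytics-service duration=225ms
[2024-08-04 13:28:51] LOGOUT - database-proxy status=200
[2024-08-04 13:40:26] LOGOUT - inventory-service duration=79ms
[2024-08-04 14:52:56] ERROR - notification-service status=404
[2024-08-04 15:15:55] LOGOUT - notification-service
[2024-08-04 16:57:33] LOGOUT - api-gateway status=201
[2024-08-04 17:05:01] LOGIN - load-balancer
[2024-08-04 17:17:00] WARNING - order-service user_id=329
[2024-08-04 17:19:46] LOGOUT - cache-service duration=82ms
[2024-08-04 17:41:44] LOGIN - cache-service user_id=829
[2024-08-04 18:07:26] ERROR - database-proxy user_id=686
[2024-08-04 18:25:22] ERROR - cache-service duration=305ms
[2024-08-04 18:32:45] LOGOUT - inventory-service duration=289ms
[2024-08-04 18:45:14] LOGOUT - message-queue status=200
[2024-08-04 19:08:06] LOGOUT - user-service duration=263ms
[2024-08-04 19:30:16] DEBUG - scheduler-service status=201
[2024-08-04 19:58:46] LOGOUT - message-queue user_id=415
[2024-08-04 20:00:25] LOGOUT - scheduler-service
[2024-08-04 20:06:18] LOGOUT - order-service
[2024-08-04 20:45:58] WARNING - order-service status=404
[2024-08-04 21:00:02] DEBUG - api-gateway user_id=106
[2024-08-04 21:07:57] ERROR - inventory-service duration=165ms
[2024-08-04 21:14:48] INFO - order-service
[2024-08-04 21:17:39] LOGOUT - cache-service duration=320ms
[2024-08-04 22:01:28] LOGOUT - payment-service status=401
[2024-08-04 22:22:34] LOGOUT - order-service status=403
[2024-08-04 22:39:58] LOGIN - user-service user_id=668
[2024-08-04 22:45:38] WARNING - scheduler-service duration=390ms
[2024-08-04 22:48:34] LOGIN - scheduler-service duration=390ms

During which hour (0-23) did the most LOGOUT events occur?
10

To find the peak hour:

1. Group all LOGOUT events by hour
2. Count events in each hour
3. Find hour with maximum count
4. Peak hour: 10 (with 5 events)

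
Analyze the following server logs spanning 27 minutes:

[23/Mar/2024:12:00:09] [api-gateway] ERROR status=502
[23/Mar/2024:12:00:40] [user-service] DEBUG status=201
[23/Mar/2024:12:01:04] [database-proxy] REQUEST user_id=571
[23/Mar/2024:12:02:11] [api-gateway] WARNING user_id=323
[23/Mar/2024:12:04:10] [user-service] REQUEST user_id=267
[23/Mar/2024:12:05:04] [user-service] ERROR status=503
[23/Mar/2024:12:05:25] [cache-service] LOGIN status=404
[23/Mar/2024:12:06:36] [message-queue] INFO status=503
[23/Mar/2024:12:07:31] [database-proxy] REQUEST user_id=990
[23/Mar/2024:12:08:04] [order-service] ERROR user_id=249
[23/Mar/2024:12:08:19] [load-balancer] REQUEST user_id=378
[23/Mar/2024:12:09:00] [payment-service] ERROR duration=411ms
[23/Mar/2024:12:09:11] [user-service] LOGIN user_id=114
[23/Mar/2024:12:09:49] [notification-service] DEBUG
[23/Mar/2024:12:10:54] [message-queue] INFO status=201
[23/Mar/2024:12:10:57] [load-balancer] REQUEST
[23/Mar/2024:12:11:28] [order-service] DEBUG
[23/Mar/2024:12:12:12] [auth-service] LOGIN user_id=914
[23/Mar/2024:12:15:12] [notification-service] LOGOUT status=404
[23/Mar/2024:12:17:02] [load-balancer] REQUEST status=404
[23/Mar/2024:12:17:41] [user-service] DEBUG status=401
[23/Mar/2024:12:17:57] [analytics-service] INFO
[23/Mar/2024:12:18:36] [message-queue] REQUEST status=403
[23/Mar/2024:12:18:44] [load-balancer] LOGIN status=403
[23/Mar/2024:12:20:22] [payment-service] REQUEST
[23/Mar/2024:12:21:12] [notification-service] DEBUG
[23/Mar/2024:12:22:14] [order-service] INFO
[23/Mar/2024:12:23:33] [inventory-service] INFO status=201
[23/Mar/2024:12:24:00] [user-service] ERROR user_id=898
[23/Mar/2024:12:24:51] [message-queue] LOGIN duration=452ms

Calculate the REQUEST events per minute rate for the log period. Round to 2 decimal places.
0.3

To calculate the rate:

1. Count total REQUEST events: 8
2. Total time period: 27 minutes
3. Rate = 8 / 27 = 0.3 events per minute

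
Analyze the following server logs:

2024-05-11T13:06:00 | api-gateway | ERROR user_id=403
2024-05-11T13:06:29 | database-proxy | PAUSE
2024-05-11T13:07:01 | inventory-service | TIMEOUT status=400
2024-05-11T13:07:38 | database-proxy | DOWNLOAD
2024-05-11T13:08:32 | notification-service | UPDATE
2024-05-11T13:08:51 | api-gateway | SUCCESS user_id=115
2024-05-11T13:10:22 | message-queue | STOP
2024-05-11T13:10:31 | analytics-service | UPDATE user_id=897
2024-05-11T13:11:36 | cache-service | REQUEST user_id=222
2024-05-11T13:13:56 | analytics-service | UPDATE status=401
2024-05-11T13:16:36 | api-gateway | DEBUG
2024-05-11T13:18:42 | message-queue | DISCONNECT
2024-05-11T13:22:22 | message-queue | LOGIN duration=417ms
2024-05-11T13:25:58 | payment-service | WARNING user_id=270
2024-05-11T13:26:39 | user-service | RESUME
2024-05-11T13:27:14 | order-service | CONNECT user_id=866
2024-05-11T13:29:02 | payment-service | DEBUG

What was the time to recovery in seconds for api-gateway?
171

To calculate recovery time:

1. Find ERROR event for api-gateway: 2024-05-11T13:06:00
2. Find next SUCCESS event for api-gateway: 2024-05-11T13:08:51
3. Recovery time: 2024-05-11T13:08:51 - 2024-05-11T13:06:00 = 171 seconds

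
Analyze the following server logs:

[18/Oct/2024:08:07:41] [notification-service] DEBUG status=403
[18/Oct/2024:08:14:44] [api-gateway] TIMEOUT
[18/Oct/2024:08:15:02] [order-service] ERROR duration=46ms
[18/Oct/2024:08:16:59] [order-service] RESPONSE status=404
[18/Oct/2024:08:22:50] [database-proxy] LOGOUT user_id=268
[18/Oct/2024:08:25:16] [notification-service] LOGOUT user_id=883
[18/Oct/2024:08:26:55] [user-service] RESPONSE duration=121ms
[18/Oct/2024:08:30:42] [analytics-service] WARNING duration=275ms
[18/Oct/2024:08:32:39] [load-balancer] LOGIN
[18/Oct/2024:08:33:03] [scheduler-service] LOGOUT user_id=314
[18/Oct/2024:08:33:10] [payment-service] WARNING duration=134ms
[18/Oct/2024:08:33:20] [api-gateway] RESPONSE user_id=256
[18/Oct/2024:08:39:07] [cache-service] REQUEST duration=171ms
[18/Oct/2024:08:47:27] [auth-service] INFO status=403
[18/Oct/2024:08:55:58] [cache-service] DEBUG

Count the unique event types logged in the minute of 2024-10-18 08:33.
3

To count unique event types:

1. Filter events in the minute starting at 2024-10-18 08:33
2. Extract event types from matching entries
3. Count unique types: 3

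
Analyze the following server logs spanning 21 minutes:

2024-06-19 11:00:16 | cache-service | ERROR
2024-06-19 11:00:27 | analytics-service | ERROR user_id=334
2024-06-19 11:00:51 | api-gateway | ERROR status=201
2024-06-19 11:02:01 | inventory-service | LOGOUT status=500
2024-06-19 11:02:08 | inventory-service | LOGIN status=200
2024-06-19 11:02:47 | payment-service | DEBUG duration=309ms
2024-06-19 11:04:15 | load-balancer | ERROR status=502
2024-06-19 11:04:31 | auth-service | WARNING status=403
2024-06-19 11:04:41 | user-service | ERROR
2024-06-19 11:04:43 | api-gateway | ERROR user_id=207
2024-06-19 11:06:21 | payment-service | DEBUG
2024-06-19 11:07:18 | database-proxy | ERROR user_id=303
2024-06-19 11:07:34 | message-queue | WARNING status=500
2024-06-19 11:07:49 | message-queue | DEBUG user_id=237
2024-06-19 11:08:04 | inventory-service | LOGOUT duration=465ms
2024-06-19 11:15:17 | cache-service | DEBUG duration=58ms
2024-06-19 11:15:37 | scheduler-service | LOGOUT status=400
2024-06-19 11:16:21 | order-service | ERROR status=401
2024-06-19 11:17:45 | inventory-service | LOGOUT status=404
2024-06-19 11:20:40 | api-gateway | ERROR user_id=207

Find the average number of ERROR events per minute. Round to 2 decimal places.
0.43

To calculate the rate:

1. Count total ERROR events: 9
2. Total time period: 21 minutes
3. Rate = 9 / 21 = 0.43 events per minute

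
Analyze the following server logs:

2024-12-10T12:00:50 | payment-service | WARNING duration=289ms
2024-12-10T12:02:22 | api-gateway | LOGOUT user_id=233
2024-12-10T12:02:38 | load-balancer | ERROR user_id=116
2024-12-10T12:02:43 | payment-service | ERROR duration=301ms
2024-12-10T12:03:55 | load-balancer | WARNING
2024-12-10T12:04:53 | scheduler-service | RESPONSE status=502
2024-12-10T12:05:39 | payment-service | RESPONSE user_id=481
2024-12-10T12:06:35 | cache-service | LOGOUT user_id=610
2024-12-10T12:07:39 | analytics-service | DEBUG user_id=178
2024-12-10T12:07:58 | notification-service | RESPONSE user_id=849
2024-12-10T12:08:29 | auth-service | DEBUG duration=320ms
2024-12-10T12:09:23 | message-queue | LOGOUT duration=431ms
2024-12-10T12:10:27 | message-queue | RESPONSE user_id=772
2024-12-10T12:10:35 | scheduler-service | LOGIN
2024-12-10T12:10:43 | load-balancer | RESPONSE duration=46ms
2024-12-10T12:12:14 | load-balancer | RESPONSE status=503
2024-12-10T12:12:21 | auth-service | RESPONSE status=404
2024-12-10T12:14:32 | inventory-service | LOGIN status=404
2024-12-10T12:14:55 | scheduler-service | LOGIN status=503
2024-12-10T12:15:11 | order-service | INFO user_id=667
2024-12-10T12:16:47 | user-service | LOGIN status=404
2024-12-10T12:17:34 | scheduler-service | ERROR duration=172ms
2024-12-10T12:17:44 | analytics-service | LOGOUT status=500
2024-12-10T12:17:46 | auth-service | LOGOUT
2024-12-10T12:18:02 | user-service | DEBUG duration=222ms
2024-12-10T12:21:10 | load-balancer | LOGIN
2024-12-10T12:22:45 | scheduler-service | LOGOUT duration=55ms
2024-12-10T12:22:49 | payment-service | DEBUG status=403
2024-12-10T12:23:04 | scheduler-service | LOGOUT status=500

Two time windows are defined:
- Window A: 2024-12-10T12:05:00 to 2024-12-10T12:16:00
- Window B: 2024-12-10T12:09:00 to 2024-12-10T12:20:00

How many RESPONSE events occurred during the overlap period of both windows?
4

To find overlap events:

1. Window A: 2024-12-10T12:05:00 to 2024-12-10T12:16:00
2. Window B: 2024-12-10T12:09:00 to 2024-12-10T12:20:00
3. Overlap period: 2024-12-10T12:09:00 to 2024-12-10T12:16:00
4. Count RESPONSE events in overlap: 4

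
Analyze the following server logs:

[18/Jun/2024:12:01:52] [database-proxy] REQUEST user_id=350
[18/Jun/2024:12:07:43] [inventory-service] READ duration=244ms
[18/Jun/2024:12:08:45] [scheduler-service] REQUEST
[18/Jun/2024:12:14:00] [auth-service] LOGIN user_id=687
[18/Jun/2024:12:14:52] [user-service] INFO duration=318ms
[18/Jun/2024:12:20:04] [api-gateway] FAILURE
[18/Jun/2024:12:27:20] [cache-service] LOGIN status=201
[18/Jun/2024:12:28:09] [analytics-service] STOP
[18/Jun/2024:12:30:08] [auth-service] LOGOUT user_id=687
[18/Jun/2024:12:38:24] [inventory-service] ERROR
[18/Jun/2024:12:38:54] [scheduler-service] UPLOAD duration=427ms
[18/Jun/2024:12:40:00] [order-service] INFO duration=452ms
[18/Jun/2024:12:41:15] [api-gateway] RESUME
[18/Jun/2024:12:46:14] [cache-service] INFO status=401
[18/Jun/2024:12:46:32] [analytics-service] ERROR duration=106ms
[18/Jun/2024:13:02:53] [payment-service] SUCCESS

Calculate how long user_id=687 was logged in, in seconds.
968

To calculate session duration:

1. Find LOGIN event for user_id=687: 18/Jun/2024:12:14:00
2. Find LOGOUT event for user_id=687: 18/Jun/2024:12:30:08
3. Session duration: 18/Jun/2024:12:30:08 - 18/Jun/2024:12:14:00 = 968 seconds (16 minutes)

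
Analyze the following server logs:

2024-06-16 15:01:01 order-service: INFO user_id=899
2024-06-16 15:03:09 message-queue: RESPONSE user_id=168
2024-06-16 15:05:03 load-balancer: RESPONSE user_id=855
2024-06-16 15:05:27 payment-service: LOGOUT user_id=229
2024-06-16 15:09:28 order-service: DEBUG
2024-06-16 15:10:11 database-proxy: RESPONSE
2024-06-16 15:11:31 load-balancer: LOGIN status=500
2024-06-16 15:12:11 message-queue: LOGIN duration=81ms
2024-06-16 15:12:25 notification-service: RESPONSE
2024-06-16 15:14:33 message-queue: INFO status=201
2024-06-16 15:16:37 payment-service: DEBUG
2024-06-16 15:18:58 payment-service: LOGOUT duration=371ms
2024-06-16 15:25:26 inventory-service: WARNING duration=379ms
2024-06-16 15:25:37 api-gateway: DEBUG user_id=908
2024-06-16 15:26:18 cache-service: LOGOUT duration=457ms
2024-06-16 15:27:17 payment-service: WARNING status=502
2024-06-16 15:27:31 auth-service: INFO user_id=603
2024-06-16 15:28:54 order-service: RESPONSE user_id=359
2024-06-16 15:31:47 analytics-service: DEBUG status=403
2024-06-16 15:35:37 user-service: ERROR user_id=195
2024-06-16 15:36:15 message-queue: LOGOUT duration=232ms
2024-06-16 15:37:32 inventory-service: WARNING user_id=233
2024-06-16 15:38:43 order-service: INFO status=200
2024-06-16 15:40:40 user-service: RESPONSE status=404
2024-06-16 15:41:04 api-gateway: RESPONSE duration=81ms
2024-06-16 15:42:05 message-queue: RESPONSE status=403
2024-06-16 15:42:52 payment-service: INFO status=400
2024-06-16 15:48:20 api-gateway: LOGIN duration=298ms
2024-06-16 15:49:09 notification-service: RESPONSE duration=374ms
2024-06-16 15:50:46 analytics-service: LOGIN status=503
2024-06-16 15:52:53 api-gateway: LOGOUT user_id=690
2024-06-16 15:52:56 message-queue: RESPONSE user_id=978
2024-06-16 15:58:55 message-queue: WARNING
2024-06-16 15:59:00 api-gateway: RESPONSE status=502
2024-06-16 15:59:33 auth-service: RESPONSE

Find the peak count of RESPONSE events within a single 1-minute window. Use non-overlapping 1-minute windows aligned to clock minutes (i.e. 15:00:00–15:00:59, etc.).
2

To find the burst window:

1. Divide the log period into non-overlapping 1-minute windows starting at 15:00
2. Count RESPONSE events in each window
3. Find the window with maximum count
4. Maximum events in a window: 2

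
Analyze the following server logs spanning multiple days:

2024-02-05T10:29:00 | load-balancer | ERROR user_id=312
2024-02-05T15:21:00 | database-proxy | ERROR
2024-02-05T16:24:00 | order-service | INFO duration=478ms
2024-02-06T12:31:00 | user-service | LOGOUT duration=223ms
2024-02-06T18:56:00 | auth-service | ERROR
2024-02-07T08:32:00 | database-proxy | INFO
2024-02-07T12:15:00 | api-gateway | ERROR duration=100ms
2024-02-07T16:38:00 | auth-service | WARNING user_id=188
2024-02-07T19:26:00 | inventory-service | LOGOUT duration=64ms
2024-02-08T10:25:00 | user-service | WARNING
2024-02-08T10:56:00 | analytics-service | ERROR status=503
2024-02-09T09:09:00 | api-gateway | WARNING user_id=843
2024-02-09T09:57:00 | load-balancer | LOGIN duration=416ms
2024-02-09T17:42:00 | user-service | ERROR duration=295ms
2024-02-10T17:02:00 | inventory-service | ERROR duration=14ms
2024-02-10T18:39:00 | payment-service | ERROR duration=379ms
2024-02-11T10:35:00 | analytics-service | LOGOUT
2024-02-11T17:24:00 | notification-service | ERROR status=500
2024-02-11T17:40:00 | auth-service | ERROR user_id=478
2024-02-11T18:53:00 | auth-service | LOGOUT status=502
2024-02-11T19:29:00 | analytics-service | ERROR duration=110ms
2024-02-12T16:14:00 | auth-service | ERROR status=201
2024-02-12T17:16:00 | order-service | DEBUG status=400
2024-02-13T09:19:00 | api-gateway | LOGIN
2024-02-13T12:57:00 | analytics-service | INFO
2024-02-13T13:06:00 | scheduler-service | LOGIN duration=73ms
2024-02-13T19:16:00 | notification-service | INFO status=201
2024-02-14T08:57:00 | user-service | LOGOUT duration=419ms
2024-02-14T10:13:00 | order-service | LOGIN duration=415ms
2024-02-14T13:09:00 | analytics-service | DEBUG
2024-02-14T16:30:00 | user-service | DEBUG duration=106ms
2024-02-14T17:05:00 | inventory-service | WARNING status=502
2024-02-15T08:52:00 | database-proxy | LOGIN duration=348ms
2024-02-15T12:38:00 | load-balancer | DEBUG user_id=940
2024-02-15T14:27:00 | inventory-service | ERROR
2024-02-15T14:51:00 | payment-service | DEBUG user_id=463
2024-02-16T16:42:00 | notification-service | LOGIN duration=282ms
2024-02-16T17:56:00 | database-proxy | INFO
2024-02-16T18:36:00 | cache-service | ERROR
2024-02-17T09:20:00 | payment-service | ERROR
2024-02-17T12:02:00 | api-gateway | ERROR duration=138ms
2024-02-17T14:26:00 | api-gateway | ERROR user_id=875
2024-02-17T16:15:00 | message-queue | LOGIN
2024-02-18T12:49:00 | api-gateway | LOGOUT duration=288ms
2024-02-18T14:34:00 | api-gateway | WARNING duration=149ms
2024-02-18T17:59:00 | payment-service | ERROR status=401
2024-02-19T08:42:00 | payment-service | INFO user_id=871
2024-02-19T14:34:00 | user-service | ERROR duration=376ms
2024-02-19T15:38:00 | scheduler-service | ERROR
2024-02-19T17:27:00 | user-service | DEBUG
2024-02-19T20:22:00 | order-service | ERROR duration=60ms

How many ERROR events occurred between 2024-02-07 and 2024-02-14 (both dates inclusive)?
9

To filter by date range:

1. Date range: 2024-02-07 through 2024-02-14, both dates inclusive
2. Filter for ERROR events whose date falls in this range
3. Count matching events: 9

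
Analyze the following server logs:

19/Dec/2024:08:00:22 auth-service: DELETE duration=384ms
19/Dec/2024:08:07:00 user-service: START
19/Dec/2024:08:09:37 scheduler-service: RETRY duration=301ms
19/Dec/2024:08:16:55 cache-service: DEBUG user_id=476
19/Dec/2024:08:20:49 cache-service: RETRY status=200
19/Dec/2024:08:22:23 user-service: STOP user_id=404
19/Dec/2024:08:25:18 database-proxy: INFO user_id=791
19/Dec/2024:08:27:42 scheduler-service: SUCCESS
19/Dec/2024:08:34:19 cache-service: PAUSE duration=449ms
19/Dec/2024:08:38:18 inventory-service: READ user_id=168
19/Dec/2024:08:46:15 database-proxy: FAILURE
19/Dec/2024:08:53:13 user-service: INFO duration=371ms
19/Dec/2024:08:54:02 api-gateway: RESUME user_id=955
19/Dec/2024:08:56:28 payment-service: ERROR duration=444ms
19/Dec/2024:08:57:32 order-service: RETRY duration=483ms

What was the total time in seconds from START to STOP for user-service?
923

To calculate state duration:

1. Find START event for user-service: 19/Dec/2024:08:07:00
2. Find STOP event for user-service: 19/Dec/2024:08:22:23
3. Calculate duration: 19/Dec/2024:08:22:23 - 19/Dec/2024:08:07:00 = 923 seconds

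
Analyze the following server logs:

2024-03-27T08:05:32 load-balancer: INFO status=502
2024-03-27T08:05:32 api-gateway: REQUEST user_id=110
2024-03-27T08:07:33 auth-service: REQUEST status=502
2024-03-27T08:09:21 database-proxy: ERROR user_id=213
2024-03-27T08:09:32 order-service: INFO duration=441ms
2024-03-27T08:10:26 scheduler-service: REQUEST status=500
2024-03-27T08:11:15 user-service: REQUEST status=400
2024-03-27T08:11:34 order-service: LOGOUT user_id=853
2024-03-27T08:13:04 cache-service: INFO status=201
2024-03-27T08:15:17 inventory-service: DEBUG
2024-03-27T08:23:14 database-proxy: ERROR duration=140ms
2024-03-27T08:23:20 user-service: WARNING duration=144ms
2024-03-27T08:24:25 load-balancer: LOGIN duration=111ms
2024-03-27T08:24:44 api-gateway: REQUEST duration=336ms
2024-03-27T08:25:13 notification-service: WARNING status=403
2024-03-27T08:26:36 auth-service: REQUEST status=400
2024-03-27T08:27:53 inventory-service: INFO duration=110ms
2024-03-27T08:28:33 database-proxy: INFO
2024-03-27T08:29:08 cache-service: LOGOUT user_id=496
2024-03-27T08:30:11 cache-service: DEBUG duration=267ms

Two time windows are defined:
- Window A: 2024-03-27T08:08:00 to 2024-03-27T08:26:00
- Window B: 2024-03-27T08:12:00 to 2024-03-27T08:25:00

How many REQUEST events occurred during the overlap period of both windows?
1

To find overlap events:

1. Window A: 2024-03-27T08:08:00 to 2024-03-27T08:26:00
2. Window B: 2024-03-27T08:12:00 to 2024-03-27T08:25:00
3. Overlap period: 2024-03-27T08:12:00 to 2024-03-27T08:25:00
4. Count REQUEST events in overlap: 1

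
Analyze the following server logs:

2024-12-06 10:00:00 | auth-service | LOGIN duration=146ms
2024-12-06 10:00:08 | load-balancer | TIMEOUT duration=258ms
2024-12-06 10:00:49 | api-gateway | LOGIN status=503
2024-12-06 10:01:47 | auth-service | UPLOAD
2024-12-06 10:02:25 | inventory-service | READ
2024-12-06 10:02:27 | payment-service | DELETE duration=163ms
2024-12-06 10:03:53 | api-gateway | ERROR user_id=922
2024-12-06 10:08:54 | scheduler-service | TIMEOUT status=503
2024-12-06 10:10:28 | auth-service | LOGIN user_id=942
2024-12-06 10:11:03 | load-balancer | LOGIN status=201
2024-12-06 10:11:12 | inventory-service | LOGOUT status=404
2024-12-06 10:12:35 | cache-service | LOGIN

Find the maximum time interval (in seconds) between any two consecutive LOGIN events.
579

To find the longest gap:

1. Extract all LOGIN events in chronological order
2. Calculate time differences between consecutive events
3. Find the maximum difference
4. Longest gap: 579 seconds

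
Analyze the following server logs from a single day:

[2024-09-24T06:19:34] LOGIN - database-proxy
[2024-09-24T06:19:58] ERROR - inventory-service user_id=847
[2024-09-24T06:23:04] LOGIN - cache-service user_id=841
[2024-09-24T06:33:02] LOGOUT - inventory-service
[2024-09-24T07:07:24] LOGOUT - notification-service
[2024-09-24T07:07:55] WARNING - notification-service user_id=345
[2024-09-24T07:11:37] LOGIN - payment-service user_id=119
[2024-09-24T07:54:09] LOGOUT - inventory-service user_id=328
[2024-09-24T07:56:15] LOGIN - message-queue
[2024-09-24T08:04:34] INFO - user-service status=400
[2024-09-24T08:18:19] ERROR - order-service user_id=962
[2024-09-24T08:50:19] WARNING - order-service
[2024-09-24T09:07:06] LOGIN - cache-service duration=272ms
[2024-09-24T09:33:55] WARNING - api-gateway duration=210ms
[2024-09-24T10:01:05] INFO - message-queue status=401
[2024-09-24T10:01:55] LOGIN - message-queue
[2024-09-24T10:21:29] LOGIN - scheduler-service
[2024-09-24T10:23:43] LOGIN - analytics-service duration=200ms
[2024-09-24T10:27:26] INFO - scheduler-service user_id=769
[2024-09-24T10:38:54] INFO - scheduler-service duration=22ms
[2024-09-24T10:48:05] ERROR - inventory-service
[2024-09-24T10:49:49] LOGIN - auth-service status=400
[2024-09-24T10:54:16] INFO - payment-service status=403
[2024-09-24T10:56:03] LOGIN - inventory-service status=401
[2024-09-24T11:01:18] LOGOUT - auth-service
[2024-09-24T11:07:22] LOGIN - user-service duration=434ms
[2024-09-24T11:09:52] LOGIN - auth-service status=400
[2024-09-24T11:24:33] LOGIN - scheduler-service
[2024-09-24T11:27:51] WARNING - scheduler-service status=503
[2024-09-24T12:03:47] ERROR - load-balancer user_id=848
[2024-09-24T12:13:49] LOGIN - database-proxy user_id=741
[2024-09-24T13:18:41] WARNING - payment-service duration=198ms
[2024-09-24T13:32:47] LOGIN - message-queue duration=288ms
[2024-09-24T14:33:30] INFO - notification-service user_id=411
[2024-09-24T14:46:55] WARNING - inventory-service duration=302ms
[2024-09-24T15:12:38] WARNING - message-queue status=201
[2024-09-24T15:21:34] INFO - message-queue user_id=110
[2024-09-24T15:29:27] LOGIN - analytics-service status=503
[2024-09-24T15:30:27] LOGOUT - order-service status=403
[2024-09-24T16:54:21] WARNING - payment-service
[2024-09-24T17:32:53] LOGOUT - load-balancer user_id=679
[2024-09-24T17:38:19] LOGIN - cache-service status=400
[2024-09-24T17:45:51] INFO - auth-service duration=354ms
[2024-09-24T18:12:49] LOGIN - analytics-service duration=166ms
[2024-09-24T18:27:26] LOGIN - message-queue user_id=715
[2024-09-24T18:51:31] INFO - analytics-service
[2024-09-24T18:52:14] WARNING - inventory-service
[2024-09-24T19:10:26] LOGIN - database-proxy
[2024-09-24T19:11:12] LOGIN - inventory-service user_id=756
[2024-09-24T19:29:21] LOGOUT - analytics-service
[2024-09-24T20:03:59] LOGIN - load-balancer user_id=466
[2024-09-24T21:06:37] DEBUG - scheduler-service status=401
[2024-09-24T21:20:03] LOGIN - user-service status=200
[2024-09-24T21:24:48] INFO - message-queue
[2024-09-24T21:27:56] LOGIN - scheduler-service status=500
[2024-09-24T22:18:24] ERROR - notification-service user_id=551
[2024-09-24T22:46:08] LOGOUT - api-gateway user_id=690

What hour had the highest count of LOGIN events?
10

To find the peak hour:

1. Group all LOGIN events by hour
2. Count events in each hour
3. Find hour with maximum count
4. Peak hour: 10 (with 5 events)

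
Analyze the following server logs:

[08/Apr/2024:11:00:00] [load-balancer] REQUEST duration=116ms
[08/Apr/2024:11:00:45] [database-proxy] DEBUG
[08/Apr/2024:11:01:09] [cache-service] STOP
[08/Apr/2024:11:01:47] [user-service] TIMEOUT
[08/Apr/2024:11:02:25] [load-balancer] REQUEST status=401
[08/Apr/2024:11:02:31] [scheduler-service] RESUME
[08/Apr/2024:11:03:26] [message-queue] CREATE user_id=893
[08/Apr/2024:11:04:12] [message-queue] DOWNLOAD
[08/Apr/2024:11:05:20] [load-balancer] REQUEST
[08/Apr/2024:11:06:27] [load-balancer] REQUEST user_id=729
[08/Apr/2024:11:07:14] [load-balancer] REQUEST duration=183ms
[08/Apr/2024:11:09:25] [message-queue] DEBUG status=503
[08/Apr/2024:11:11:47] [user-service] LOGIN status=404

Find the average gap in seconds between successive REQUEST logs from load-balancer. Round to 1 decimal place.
108.5

To calculate average interval:

1. Find all REQUEST events for load-balancer in order
2. Calculate time gaps between consecutive events
3. Compute mean of gaps: 434 / 4 = 108.5 seconds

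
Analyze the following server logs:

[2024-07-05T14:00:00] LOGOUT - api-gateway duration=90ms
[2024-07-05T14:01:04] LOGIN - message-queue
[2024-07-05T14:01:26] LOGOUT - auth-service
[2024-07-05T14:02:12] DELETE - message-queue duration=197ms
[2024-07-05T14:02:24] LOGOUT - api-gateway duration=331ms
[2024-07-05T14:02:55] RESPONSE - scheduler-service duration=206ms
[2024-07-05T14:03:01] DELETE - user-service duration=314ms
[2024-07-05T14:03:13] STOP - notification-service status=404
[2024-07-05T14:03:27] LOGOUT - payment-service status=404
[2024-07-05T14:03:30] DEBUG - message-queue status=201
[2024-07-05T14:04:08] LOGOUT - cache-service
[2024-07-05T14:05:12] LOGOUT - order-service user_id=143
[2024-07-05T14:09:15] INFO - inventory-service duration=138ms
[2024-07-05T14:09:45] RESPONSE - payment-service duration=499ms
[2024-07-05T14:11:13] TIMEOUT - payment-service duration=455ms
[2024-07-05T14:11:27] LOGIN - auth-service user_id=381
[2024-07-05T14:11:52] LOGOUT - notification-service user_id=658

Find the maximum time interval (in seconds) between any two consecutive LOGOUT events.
400

To find the longest gap:

1. Extract all LOGOUT events in chronological order
2. Calculate time differences between consecutive events
3. Find the maximum difference
4. Longest gap: 400 seconds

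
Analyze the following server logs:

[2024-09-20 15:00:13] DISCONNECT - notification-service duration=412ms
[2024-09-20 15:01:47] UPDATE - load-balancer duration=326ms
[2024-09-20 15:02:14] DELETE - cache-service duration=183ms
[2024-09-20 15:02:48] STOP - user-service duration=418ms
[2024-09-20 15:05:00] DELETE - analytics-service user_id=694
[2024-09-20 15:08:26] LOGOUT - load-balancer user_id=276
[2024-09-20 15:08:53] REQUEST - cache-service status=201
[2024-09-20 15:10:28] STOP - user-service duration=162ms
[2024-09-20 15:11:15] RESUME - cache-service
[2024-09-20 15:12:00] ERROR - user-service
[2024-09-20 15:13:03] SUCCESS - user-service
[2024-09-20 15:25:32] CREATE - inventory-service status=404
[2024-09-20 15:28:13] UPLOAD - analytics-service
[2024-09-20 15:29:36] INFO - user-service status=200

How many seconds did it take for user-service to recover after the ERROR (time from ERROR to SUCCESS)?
63

To calculate recovery time:

1. Find ERROR event for user-service: 2024-09-20 15:12:00
2. Find next SUCCESS event for user-service: 2024-09-20 15:13:03
3. Recovery time: 2024-09-20 15:13:03 - 2024-09-20 15:12:00 = 63 seconds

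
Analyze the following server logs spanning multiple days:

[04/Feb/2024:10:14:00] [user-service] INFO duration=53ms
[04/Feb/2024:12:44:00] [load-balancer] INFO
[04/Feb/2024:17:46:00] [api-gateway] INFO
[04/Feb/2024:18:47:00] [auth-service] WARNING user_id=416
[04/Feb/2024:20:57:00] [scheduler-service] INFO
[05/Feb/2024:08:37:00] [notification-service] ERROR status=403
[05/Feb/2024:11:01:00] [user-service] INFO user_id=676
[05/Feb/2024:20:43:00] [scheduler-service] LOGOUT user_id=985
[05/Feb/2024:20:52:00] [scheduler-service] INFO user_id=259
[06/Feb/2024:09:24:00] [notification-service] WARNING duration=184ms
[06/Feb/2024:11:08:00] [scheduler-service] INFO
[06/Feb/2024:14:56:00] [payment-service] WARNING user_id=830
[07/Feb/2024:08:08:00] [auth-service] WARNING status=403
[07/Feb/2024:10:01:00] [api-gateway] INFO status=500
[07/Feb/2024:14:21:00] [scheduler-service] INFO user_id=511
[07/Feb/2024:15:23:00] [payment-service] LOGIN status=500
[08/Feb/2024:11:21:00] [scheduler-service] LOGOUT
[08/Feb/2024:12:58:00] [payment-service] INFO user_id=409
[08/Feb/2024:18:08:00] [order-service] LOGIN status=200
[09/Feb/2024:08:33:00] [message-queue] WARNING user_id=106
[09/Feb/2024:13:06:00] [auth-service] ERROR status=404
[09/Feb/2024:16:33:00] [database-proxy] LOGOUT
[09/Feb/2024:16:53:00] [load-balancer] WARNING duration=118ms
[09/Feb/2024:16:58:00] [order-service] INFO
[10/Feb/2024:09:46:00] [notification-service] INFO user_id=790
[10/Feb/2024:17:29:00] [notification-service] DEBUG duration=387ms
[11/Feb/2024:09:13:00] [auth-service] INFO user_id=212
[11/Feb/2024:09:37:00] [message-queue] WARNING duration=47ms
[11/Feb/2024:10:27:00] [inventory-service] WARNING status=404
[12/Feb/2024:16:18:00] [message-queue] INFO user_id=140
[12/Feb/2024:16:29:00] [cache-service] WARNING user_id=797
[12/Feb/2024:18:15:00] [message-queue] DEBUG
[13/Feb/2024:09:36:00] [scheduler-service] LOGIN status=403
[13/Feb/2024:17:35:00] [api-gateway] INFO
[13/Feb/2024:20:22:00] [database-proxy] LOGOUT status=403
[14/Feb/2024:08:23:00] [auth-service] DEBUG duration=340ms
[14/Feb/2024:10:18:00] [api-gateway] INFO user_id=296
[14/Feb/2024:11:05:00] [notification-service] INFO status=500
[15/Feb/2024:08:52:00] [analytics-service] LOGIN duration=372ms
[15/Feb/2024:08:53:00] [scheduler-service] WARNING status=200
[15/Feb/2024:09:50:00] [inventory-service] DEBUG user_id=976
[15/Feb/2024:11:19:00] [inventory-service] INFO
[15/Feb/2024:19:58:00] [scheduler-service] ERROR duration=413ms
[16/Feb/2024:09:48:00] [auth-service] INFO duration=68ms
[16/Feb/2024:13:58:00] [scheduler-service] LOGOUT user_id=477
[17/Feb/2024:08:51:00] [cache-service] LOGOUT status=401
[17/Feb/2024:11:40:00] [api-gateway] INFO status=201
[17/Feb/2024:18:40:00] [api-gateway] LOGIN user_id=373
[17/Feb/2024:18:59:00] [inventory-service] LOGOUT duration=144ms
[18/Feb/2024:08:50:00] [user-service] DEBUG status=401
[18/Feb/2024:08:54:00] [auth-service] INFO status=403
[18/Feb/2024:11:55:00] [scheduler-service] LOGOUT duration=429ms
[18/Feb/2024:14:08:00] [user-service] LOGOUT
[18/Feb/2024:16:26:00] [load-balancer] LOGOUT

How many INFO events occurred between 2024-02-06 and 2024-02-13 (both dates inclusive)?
9

To filter by date range:

1. Date range: 2024-02-06 through 2024-02-13, both dates inclusive
2. Filter for INFO events whose date falls in this range
3. Count matching events: 9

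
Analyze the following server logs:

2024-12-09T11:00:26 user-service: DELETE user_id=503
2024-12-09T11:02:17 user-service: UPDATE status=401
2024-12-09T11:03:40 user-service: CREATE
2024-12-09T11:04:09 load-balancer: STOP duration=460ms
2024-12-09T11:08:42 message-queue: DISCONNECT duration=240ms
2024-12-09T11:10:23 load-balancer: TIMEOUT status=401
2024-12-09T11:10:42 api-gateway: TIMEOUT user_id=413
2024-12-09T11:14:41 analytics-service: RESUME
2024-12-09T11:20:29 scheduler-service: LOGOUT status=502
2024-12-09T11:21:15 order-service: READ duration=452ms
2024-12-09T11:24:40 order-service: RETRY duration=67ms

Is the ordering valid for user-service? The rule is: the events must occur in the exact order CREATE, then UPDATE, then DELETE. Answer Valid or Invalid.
Invalid

To validate ordering:

1. Required order: CREATE → UPDATE → DELETE
2. Rule: the events must occur in the exact order CREATE, then UPDATE, then DELETE
3. Check actual order of events for user-service
4. Result: Invalid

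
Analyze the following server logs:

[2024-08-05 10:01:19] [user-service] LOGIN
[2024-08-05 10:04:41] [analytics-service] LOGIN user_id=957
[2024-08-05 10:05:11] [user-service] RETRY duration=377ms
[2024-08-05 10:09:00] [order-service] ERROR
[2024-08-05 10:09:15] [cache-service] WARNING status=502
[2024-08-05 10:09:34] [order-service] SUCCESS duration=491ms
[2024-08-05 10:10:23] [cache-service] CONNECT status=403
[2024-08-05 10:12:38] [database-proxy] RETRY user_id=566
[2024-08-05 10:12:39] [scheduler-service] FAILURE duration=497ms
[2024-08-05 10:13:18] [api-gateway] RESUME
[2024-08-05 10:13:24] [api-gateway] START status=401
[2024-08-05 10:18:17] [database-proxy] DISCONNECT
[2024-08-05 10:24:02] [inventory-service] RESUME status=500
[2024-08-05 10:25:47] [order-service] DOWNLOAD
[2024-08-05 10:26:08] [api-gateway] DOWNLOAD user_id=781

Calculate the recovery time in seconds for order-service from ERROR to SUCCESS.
34

To calculate recovery time:

1. Find ERROR event for order-service: 2024-08-05 10:09:00
2. Find next SUCCESS event for order-service: 2024-08-05 10:09:34
3. Recovery time: 2024-08-05 10:09:34 - 2024-08-05 10:09:00 = 34 seconds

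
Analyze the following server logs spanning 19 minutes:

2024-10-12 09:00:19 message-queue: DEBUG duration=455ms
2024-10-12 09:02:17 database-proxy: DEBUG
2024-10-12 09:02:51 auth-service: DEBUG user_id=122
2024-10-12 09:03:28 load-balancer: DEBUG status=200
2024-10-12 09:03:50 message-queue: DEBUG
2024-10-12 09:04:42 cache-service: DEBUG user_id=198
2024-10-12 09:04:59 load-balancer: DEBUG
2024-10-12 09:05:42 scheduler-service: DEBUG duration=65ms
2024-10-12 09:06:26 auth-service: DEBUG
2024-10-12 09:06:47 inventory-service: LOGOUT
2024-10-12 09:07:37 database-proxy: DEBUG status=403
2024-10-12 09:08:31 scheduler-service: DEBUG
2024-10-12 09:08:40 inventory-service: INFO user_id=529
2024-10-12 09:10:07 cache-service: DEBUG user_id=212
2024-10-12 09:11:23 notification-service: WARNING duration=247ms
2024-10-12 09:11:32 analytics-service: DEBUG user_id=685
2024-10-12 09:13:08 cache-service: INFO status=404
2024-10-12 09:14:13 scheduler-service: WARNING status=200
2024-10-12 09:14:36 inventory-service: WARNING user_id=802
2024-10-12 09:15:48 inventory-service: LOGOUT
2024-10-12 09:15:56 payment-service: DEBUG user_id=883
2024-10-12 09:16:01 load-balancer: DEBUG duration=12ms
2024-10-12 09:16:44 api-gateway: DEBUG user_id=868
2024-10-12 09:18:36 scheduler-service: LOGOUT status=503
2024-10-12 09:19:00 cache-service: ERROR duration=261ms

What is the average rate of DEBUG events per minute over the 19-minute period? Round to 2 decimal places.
0.84

To calculate the rate:

1. Count total DEBUG events: 16
2. Total time period: 19 minutes
3. Rate = 16 / 19 = 0.84 events per minute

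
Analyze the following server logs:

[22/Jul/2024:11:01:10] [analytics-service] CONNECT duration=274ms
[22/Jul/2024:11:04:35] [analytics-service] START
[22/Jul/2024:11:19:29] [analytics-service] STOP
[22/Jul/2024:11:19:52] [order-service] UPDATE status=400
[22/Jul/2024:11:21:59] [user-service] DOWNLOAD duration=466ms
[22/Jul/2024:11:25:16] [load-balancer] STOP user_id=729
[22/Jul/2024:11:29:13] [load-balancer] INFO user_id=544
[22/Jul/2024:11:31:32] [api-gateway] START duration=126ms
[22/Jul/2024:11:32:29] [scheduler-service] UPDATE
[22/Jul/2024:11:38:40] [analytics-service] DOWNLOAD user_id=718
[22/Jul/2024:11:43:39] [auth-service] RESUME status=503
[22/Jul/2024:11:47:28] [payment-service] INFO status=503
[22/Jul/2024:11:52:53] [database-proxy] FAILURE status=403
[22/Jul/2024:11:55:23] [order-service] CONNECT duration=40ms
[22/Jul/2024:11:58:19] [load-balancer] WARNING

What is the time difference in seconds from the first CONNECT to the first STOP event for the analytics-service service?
1099

To find the time between events:

1. Locate the first CONNECT event for analytics-service: 22/Jul/2024:11:01:10
2. Locate the first STOP event for analytics-service: 22/Jul/2024:11:19:29
3. Calculate the difference: 22/Jul/2024:11:19:29 - 22/Jul/2024:11:01:10 = 1099 seconds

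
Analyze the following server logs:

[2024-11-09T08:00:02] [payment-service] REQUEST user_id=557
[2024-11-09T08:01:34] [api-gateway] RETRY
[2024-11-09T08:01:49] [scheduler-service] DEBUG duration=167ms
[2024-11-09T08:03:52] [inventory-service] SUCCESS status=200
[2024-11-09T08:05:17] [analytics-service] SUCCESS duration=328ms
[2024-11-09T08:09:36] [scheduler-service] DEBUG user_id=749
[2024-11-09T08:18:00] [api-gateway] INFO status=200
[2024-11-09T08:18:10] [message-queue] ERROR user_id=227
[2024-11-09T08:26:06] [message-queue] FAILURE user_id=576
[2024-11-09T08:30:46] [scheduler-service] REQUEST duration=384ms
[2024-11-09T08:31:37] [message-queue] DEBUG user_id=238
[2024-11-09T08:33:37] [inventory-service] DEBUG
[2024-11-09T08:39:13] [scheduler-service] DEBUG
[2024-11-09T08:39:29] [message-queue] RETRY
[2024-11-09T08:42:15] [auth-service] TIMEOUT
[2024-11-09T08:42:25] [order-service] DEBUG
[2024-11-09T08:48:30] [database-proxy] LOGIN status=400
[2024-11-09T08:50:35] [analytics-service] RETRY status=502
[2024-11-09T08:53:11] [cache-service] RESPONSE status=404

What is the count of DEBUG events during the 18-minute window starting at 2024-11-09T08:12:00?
0

To count events in the time window:

1. Window boundaries: 2024-11-09T08:12:00 to 2024-11-09T08:30:00
2. Filter for DEBUG events within this window
3. Count matching events: 0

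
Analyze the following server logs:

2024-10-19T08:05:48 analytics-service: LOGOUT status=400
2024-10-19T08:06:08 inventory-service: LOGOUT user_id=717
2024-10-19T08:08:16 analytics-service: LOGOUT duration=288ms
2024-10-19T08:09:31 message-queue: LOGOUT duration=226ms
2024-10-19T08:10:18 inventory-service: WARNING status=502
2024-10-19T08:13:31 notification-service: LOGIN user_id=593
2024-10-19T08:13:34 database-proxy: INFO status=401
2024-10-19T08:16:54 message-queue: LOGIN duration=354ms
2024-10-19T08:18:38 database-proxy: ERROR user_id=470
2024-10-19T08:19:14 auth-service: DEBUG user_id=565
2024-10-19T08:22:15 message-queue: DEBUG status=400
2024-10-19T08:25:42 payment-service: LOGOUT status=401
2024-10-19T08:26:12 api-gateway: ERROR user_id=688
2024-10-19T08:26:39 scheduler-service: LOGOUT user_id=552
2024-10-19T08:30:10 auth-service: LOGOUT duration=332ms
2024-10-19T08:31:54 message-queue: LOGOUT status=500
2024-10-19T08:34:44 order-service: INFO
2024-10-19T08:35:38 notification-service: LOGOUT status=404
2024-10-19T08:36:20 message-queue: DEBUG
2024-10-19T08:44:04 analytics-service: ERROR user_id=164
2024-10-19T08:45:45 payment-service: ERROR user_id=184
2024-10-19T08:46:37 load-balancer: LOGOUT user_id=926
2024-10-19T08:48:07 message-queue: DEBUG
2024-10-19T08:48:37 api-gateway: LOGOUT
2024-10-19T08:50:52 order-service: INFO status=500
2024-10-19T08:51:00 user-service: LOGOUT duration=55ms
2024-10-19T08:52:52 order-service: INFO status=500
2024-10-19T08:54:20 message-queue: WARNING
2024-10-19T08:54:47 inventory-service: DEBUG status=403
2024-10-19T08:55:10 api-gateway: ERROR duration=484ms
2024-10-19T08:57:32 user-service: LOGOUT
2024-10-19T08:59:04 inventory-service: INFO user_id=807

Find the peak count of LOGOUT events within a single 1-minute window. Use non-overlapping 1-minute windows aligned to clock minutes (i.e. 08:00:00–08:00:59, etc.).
1

To find the burst window:

1. Divide the log period into non-overlapping 1-minute windows starting at 08:00
2. Count LOGOUT events in each window
3. Find the window with maximum count
4. Maximum events in a window: 1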